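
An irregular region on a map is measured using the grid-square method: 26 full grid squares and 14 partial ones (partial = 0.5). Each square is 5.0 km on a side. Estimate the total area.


effective squares = 26 + 14 * 0.5 = 33.0
area = 33.0 * 25.0 = 825.0 km^2

825.0 km^2


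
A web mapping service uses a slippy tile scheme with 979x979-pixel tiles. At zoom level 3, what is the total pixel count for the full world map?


tiles per axis = 2^3 = 8
total tiles = 8^2 = 64
pixels per axis = 8 * 979 = 7832
total pixels = 7832^2 = 61340224

61340224 pixels


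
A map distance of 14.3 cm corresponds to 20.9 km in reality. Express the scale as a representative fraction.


ground = 20.9 km = 2090000 cm; RF denominator = ground / map = 2090000 / 14.3 ≈ 146154; RF = 1:146154

1:146154


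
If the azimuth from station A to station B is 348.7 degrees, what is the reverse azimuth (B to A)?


back azimuth = (348.7 + 180) mod 360 = 168.7 degrees

168.7 degrees


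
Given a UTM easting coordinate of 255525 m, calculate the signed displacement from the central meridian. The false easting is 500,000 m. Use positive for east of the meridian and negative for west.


displacement = 255525 - 500000 = -244475 m

-244475 m


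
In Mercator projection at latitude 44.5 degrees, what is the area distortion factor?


area_distortion = 1/cos^2(44.5) = 1.966

1.966


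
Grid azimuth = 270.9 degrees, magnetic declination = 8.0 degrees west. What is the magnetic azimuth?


magnetic azimuth = grid azimuth - declination (east +ve)
mag_az = 270.9 - -8.0 = 278.9 degrees

278.9 degrees


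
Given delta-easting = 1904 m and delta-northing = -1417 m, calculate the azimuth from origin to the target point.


az = atan2(1904, -1417) = 126.7 deg
adjusted to 0-360: 126.7 degrees

126.7 degrees


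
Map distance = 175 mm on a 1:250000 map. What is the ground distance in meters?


ground = 175 mm * 250000 / 1000 = 43750.0 m

43750.0 m


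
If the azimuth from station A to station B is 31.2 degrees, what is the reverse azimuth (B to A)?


back azimuth = (31.2 + 180) mod 360 = 211.2 degrees

211.2 degrees


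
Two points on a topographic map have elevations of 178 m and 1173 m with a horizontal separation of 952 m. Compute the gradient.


gradient = (1173 - 178) / 952 = 995 / 952 = 1.0452

1.0452


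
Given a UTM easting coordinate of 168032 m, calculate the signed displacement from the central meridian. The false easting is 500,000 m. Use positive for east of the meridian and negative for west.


displacement = 168032 - 500000 = -331968 m

-331968 m


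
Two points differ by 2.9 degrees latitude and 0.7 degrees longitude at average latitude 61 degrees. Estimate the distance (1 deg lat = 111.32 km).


dlat_km = 2.9 * 111.32 = 322.828
dlon_km = 0.7 * 111.32 * cos(61) ≈ 37.778
dist = sqrt(322.828^2 + 37.778^2) ≈ 325.0 km

325.0 km


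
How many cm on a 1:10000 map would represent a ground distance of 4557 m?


map_cm = 4557 * 100 / 10000 = 45.57 cm

45.57 cm


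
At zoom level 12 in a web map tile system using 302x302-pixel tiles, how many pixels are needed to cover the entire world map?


tiles per axis = 2^12 = 4096
total tiles = 4096^2 = 16777216
pixels per axis = 4096 * 302 = 1236992
total pixels = 1236992^2 = 1530149208064

1530149208064 pixels


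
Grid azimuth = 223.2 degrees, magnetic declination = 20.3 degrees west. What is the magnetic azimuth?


magnetic azimuth = grid azimuth - declination (east +ve)
mag_az = 223.2 - -20.3 = 243.5 degrees

243.5 degrees


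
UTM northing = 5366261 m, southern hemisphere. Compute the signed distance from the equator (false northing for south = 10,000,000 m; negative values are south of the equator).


For southern: actual = 5366261 - 10000000 = -4633739 m

-4633739 m


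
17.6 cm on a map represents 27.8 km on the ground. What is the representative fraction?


ground = 27.8 km = 2780000 cm; RF denominator = ground / map = 2780000 / 17.6 ≈ 157955; RF = 1:157955

1:157955


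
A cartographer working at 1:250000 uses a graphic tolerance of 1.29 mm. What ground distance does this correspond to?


ground = 1.29 mm * 250000 / 1000 = 322.5 m

322.5 m


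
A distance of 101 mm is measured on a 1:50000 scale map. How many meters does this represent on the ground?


ground = 101 mm * 50000 / 1000 = 5050.0 m

5050.0 m


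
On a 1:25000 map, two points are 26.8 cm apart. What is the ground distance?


ground = 26.8 cm * 25000 / 100 = 6700.0 m = 6.7 km

6.7 km


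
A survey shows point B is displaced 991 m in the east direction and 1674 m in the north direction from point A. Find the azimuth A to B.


az = atan2(991, 1674) = 30.6 deg
adjusted to 0-360: 30.6 degrees

30.6 degrees


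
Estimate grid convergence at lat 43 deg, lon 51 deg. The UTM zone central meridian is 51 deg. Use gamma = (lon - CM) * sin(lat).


gamma = (51 - 51) * sin(43) = 0 * 0.681998 = 0.0 degrees

0.0 degrees


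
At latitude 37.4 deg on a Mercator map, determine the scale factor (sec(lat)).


SF = 1 / cos(37.4) = 1 / 0.794415 = 1.259

1.259


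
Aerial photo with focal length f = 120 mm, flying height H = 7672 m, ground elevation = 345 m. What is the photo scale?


scale = f / (H - h) = 120 mm / 7327 m = 120 / 7327000 = 1:61058

1:61058


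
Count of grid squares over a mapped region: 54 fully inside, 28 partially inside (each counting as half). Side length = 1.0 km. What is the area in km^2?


effective squares = 54 + 28 * 0.5 = 68.0
area = 68.0 * 1.0 = 68.0 km^2

68.0 km^2


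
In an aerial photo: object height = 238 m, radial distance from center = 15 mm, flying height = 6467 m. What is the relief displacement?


d = h * r / H = 238 * 15 / 6467 = 0.55 mm

0.55 mm


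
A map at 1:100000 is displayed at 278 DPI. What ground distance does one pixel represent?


pixel_cm = 2.54 / 278 ≈ 0.009137 cm
ground = pixel_cm * 100000 / 100 = 2.54 * 100000 / (278 * 100) = 254000 / 27800 ≈ 9.14 m

9.14 m


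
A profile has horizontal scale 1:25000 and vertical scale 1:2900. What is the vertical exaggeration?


VE = horizontal_scale / vertical_scale = 25000 / 2900 ≈ 8.6

8.6x


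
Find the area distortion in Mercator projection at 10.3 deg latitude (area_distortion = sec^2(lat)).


area_distortion = 1/cos^2(10.3) = 1.033

1.033


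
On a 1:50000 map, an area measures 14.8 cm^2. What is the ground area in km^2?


ground_area = 14.8 * (50000/100)^2 = 3700000.0 m^2 = 3.7 km^2

3.7 km^2


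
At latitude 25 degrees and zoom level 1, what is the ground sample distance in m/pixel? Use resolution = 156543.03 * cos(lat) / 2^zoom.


res = 156543.03 * cos(25) / 2^1 = 156543.03 * 0.90630779 / 2 = 70938.08 m/pixel

70938.08 m/pixel


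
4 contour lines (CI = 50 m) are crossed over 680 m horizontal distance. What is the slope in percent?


elevation change = 4 * 50 = 200 m
slope = 200 / 680 * 100 = 29.4%

29.4%


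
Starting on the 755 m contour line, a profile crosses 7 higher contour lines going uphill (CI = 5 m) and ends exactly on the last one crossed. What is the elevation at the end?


elevation = 755 + 7 * 5 = 790 m

790 m


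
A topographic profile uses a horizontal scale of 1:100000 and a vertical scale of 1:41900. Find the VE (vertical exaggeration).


VE = horizontal_scale / vertical_scale = 100000 / 41900 ≈ 2.4

2.4x


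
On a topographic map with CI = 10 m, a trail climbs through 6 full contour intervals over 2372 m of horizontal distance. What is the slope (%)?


elevation change = 6 * 10 = 60 m
slope = 60 / 2372 * 100 = 2.5%

2.5%


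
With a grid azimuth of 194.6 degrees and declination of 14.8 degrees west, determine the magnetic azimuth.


magnetic azimuth = grid azimuth - declination (east +ve)
mag_az = 194.6 - -14.8 = 209.4 degrees

209.4 degrees


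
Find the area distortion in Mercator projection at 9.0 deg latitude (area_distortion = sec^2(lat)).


area_distortion = 1/cos^2(9.0) = 1.025

1.025


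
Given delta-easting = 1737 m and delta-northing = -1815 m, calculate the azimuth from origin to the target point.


az = atan2(1737, -1815) = 136.3 deg
adjusted to 0-360: 136.3 degrees

136.3 degrees


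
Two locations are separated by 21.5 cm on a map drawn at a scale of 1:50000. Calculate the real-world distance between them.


ground = 21.5 cm * 50000 / 100 = 10750.0 m = 10.75 km

10.75 km


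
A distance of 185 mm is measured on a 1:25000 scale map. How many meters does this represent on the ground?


ground = 185 mm * 25000 / 1000 = 4625.0 m

4625.0 m


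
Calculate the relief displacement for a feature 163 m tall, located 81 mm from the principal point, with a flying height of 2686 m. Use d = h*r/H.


d = h * r / H = 163 * 81 / 2686 = 4.92 mm

4.92 mm


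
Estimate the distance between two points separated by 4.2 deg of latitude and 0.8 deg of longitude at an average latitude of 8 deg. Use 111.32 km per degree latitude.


dlat_km = 4.2 * 111.32 = 467.544
dlon_km = 0.8 * 111.32 * cos(8) ≈ 88.189
dist = sqrt(467.544^2 + 88.189^2) ≈ 475.8 km

475.8 km


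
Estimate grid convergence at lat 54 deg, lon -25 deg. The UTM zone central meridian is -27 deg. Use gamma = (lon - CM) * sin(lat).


gamma = (-25 - -27) * sin(54) = 2 * 0.809017 = 1.618 degrees

1.618 degrees


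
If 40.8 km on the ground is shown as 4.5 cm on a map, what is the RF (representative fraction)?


ground = 40.8 km = 4080000 cm; RF denominator = ground / map = 4080000 / 4.5 ≈ 906667; RF = 1:906667

1:906667


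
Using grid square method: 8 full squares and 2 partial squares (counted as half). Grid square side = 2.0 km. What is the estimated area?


effective squares = 8 + 2 * 0.5 = 9.0
area = 9.0 * 4.0 = 36.0 km^2

36.0 km^2


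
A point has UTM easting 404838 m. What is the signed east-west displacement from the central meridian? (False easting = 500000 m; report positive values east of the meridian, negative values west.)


displacement = 404838 - 500000 = -95162 m

-95162 m


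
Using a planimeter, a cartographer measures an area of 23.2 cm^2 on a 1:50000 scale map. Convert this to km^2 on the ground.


ground_area = 23.2 * (50000/100)^2 = 5800000.0 m^2 = 5.8 km^2

5.8 km^2


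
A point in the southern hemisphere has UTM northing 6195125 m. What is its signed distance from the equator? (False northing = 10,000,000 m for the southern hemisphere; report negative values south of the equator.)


For southern: actual = 6195125 - 10000000 = -3804875 m

-3804875 m


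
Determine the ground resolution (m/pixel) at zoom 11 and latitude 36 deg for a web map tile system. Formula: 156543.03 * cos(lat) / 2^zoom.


res = 156543.03 * cos(36) / 2^11 = 156543.03 * 0.80901699 / 2048 = 61.84 m/pixel

61.84 m/pixel


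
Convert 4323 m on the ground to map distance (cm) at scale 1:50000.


map_cm = 4323 * 100 / 50000 = 8.646 cm ≈ 8.65 cm

8.65 cm


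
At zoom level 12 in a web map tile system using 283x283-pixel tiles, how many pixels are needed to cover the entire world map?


tiles per axis = 2^12 = 4096
total tiles = 4096^2 = 16777216
pixels per axis = 4096 * 283 = 1159168
total pixels = 1159168^2 = 1343670452224

1343670452224 pixels


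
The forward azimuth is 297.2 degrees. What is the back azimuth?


back azimuth = (297.2 + 180) mod 360 = 117.2 degrees

117.2 degrees


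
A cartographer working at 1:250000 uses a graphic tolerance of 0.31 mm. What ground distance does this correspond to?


ground = 0.31 mm * 250000 / 1000 = 77.5 m

77.5 m


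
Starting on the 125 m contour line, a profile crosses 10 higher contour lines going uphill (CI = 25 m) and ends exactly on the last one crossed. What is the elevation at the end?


elevation = 125 + 10 * 25 = 375 m

375 m


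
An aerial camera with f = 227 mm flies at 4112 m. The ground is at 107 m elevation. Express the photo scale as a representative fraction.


scale = f / (H - h) = 227 mm / 4005 m = 227 / 4005000 = 1:17643

1:17643


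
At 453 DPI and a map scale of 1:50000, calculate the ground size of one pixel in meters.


pixel_cm = 2.54 / 453 ≈ 0.005607 cm
ground = pixel_cm * 50000 / 100 = 2.54 * 50000 / (453 * 100) = 127000 / 45300 ≈ 2.8 m

2.8 m


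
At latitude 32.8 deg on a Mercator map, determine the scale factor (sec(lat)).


SF = 1 / cos(32.8) = 1 / 0.840567 = 1.19

1.19


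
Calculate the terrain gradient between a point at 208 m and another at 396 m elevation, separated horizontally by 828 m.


gradient = (396 - 208) / 828 = 188 / 828 = 0.2271

0.2271


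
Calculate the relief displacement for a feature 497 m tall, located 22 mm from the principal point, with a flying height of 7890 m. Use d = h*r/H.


d = h * r / H = 497 * 22 / 7890 = 1.39 mm

1.39 mm


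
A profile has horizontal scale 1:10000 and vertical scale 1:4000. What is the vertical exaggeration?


VE = horizontal_scale / vertical_scale = 10000 / 4000 = 2.5

2.5x


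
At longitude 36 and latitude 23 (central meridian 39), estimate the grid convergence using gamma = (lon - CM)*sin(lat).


gamma = (36 - 39) * sin(23) = -3 * 0.390731 = -1.172 degrees

-1.172 degrees


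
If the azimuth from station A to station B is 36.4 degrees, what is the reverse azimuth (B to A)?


back azimuth = (36.4 + 180) mod 360 = 216.4 degrees

216.4 degrees


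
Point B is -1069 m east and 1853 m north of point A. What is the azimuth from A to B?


az = atan2(-1069, 1853) = -30.0 deg
adjusted to 0-360: 330.0 degrees

330.0 degrees


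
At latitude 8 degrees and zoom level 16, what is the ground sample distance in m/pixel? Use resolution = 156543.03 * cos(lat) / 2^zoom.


res = 156543.03 * cos(8) / 2^16 = 156543.03 * 0.99026807 / 65536 = 2.37 m/pixel

2.37 m/pixel


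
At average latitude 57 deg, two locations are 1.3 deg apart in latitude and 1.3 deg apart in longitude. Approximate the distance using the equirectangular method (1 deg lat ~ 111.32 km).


dlat_km = 1.3 * 111.32 = 144.716
dlon_km = 1.3 * 111.32 * cos(57) ≈ 78.818
dist = sqrt(144.716^2 + 78.818^2) ≈ 164.8 km

164.8 km


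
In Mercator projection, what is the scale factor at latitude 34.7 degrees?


SF = 1 / cos(34.7) = 1 / 0.822144 = 1.216

1.216


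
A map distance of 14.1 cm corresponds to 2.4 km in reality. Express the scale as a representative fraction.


ground = 2.4 km = 240000 cm; RF denominator = ground / map = 240000 / 14.1 ≈ 17021; RF = 1:17021

1:17021


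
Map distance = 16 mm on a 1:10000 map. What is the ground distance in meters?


ground = 16 mm * 10000 / 1000 = 160.0 m

160.0 m


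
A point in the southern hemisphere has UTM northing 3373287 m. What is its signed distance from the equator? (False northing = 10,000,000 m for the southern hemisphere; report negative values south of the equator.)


For southern: actual = 3373287 - 10000000 = -6626713 m

-6626713 m


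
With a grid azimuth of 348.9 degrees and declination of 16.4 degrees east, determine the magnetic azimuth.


magnetic azimuth = grid azimuth - declination (east +ve)
mag_az = 348.9 - 16.4 = 332.5 degrees

332.5 degrees


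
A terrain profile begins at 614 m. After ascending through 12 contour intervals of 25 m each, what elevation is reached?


elevation = 614 + 12 * 25 = 914 m

914 m


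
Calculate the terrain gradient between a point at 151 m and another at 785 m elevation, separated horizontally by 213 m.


gradient = (785 - 151) / 213 = 634 / 213 = 2.9765

2.9765


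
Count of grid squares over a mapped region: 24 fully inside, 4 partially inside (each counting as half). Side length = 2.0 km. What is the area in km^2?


effective squares = 24 + 4 * 0.5 = 26.0
area = 26.0 * 4.0 = 104.0 km^2

104.0 km^2


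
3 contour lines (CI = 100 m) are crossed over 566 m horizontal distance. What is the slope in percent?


elevation change = 3 * 100 = 300 m
slope = 300 / 566 * 100 = 53.0%

53.0%


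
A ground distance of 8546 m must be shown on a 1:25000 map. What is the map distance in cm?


map_cm = 8546 * 100 / 25000 = 34.184 cm ≈ 34.18 cm

34.18 cm


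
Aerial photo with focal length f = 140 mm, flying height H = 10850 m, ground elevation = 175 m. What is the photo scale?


scale = f / (H - h) = 140 mm / 10675 m = 140 / 10675000 = 1:76250

1:76250


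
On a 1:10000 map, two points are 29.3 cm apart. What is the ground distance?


ground = 29.3 cm * 10000 / 100 = 2930.0 m = 2.93 km

2.93 km


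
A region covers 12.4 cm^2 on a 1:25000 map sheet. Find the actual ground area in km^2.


ground_area = 12.4 * (25000/100)^2 = 775000.0 m^2 = 0.775 km^2

0.775 km^2


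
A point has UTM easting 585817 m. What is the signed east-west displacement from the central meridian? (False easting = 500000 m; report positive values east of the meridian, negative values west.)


displacement = 585817 - 500000 = 85817 m

85817 m


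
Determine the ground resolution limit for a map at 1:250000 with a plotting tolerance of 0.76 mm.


ground = 0.76 mm * 250000 / 1000 = 190.0 m

190.0 m


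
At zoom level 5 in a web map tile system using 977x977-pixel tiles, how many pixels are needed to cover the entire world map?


tiles per axis = 2^5 = 32
total tiles = 32^2 = 1024
pixels per axis = 32 * 977 = 31264
total pixels = 31264^2 = 977437696

977437696 pixels


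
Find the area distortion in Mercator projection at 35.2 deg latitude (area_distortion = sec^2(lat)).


area_distortion = 1/cos^2(35.2) = 1.498

1.498


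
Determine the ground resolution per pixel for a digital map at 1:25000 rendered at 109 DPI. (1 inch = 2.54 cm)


pixel_cm = 2.54 / 109 ≈ 0.023303 cm
ground = pixel_cm * 25000 / 100 = 2.54 * 25000 / (109 * 100) = 63500 / 10900 ≈ 5.83 m

5.83 m


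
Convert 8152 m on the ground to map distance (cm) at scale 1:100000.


map_cm = 8152 * 100 / 100000 = 8.152 cm ≈ 8.15 cm

8.15 cm


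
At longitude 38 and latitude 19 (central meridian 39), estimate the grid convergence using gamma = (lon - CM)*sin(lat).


gamma = (38 - 39) * sin(19) = -1 * 0.325568 = -0.326 degrees

-0.326 degrees


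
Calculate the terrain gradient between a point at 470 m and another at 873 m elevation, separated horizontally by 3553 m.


gradient = (873 - 470) / 3553 = 403 / 3553 = 0.1134

0.1134


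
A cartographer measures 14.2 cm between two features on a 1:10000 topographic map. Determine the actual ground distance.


ground = 14.2 cm * 10000 / 100 = 1420.0 m = 1.42 km

1.42 km


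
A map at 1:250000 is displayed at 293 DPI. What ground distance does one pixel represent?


pixel_cm = 2.54 / 293 ≈ 0.008669 cm
ground = pixel_cm * 250000 / 100 = 2.54 * 250000 / (293 * 100) = 635000 / 29300 ≈ 21.67 m

21.67 m


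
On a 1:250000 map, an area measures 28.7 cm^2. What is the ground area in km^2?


ground_area = 28.7 * (250000/100)^2 = 179375000.0 m^2 = 179.375 km^2

179.375 km^2


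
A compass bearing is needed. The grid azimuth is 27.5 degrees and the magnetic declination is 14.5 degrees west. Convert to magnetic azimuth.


magnetic azimuth = grid azimuth - declination (east +ve)
mag_az = 27.5 - -14.5 = 42.0 degrees

42.0 degrees


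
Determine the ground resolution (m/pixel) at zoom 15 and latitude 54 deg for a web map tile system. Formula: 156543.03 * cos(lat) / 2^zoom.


res = 156543.03 * cos(54) / 2^15 = 156543.03 * 0.58778525 / 32768 = 2.81 m/pixel

2.81 m/pixel


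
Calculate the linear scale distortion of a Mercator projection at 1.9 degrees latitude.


SF = 1 / cos(1.9) = 1 / 0.99945 = 1.001

1.001


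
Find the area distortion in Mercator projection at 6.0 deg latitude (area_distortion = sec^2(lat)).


area_distortion = 1/cos^2(6.0) = 1.011

1.011


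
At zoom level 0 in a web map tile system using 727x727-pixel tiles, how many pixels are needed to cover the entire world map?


tiles per axis = 2^0 = 1
total tiles = 1^2 = 1
pixels per axis = 1 * 727 = 727
total pixels = 727^2 = 528529

528529 pixels


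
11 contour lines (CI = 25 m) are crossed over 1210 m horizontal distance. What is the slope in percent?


elevation change = 11 * 25 = 275 m
slope = 275 / 1210 * 100 = 22.7%

22.7%


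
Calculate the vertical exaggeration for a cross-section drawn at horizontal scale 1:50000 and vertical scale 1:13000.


VE = horizontal_scale / vertical_scale = 50000 / 13000 ≈ 3.8

3.8x


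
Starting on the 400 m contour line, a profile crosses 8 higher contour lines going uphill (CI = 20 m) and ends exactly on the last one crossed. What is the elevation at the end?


elevation = 400 + 8 * 20 = 560 m

560 m


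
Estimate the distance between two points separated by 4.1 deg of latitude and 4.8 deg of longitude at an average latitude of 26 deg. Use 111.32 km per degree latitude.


dlat_km = 4.1 * 111.32 = 456.412
dlon_km = 4.8 * 111.32 * cos(26) ≈ 480.258
dist = sqrt(456.412^2 + 480.258^2) ≈ 662.5 km

662.5 km


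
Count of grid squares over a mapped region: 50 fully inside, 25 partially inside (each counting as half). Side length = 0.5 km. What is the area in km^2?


effective squares = 50 + 25 * 0.5 = 62.5
area = 62.5 * 0.25 = 15.625 km^2

15.625 km^2


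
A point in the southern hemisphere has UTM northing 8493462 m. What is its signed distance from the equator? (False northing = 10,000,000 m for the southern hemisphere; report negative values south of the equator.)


For southern: actual = 8493462 - 10000000 = -1506538 m

-1506538 m


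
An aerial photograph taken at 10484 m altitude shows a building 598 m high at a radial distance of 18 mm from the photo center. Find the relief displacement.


d = h * r / H = 598 * 18 / 10484 = 1.03 mm

1.03 mm


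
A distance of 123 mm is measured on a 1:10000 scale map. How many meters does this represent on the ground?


ground = 123 mm * 10000 / 1000 = 1230.0 m

1230.0 m


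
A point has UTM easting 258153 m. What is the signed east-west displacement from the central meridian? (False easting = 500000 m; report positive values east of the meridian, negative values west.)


displacement = 258153 - 500000 = -241847 m

-241847 m


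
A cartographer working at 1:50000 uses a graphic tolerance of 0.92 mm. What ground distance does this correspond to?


ground = 0.92 mm * 50000 / 1000 = 46.0 m

46.0 m


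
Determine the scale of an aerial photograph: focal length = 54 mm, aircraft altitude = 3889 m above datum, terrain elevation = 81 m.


scale = f / (H - h) = 54 mm / 3808 m = 54 / 3808000 = 1:70519

1:70519


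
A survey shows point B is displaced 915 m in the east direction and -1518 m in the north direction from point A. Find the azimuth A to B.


az = atan2(915, -1518) = 148.9 deg
adjusted to 0-360: 148.9 degrees

148.9 degrees


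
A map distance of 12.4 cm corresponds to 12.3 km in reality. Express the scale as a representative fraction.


ground = 12.3 km = 1230000 cm; RF denominator = ground / map = 1230000 / 12.4 ≈ 99194; RF = 1:99194

1:99194


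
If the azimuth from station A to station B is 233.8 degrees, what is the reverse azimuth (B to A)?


back azimuth = (233.8 + 180) mod 360 = 53.8 degrees

53.8 degrees


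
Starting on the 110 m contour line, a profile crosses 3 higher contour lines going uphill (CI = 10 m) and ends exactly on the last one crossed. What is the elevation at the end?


elevation = 110 + 3 * 10 = 140 m

140 m


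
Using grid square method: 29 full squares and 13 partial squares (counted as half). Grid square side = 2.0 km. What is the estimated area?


effective squares = 29 + 13 * 0.5 = 35.5
area = 35.5 * 4.0 = 142.0 km^2

142.0 km^2


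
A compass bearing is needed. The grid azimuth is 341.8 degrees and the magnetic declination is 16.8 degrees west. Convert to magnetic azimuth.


magnetic azimuth = grid azimuth - declination (east +ve)
mag_az = 341.8 - -16.8 = 358.6 degrees

358.6 degrees


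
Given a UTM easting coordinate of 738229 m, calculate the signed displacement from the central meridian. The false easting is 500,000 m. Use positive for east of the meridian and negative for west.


displacement = 738229 - 500000 = 238229 m

238229 m


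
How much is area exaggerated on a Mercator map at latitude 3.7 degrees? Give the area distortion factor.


area_distortion = 1/cos^2(3.7) = 1.004

1.004


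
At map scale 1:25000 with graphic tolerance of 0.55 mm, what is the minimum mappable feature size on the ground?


ground = 0.55 mm * 25000 / 1000 = 13.75 m

13.75 m


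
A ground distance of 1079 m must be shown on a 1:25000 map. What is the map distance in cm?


map_cm = 1079 * 100 / 25000 = 4.316 cm ≈ 4.32 cm

4.32 cm


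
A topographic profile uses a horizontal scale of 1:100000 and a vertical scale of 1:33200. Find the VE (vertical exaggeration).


VE = horizontal_scale / vertical_scale = 100000 / 33200 ≈ 3.0

3.0x


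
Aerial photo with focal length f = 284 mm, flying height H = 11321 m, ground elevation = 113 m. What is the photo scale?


scale = f / (H - h) = 284 mm / 11208 m = 284 / 11208000 = 1:39465

1:39465


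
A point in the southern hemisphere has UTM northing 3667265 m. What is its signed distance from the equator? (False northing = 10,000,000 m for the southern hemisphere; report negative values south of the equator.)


For southern: actual = 3667265 - 10000000 = -6332735 m

-6332735 m


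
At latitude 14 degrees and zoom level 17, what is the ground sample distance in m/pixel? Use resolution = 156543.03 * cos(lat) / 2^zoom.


res = 156543.03 * cos(14) / 2^17 = 156543.03 * 0.97029573 / 131072 = 1.16 m/pixel

1.16 m/pixel


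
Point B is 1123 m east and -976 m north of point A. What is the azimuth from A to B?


az = atan2(1123, -976) = 131.0 deg
adjusted to 0-360: 131.0 degrees

131.0 degrees


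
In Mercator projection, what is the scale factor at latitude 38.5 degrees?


SF = 1 / cos(38.5) = 1 / 0.782608 = 1.278

1.278


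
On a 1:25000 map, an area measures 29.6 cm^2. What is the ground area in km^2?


ground_area = 29.6 * (25000/100)^2 = 1850000.0 m^2 = 1.85 km^2

1.85 km^2


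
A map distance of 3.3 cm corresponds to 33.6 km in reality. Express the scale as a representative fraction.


ground = 33.6 km = 3360000 cm; RF denominator = ground / map = 3360000 / 3.3 ≈ 1018182; RF = 1:1018182

1:1018182


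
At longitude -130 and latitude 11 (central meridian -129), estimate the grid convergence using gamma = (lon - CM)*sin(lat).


gamma = (-130 - -129) * sin(11) = -1 * 0.190809 = -0.191 degrees

-0.191 degrees


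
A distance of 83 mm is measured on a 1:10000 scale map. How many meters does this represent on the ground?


ground = 83 mm * 10000 / 1000 = 830.0 m

830.0 m


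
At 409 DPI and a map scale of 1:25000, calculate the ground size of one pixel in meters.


pixel_cm = 2.54 / 409 ≈ 0.00621 cm
ground = pixel_cm * 25000 / 100 = 2.54 * 25000 / (409 * 100) = 63500 / 40900 ≈ 1.55 m

1.55 m


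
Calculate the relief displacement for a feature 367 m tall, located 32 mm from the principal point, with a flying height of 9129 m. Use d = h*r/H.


d = h * r / H = 367 * 32 / 9129 = 1.29 mm

1.29 mm


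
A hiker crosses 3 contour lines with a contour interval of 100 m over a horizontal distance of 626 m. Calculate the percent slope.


elevation change = 3 * 100 = 300 m
slope = 300 / 626 * 100 = 47.9%

47.9%


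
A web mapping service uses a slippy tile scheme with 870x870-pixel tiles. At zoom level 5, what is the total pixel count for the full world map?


tiles per axis = 2^5 = 32
total tiles = 32^2 = 1024
pixels per axis = 32 * 870 = 27840
total pixels = 27840^2 = 775065600

775065600 pixels


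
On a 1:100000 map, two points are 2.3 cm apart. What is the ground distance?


ground = 2.3 cm * 100000 / 100 = 2300.0 m = 2.3 km

2.3 km


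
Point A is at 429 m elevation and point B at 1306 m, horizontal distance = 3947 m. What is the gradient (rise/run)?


gradient = (1306 - 429) / 3947 = 877 / 3947 = 0.2222

0.2222


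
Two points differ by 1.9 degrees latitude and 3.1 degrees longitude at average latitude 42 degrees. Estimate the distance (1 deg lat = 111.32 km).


dlat_km = 1.9 * 111.32 = 211.508
dlon_km = 3.1 * 111.32 * cos(42) ≈ 256.453
dist = sqrt(211.508^2 + 256.453^2) ≈ 332.4 km

332.4 km


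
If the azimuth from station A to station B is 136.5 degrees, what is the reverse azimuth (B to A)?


back azimuth = (136.5 + 180) mod 360 = 316.5 degrees

316.5 degrees


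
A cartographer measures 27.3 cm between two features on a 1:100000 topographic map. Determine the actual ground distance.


ground = 27.3 cm * 100000 / 100 = 27300.0 m = 27.3 km

27.3 km


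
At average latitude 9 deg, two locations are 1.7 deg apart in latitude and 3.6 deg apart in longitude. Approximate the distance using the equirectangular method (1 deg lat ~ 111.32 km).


dlat_km = 1.7 * 111.32 = 189.244
dlon_km = 3.6 * 111.32 * cos(9) ≈ 395.818
dist = sqrt(189.244^2 + 395.818^2) ≈ 438.7 km

438.7 km


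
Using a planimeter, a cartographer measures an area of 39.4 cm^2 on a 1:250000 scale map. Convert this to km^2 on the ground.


ground_area = 39.4 * (250000/100)^2 = 246250000.0 m^2 = 246.25 km^2

246.25 km^2


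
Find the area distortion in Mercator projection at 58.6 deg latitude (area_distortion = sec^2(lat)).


area_distortion = 1/cos^2(58.6) = 3.684

3.684


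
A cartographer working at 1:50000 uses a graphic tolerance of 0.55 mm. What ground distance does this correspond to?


ground = 0.55 mm * 50000 / 1000 = 27.5 m

27.5 m


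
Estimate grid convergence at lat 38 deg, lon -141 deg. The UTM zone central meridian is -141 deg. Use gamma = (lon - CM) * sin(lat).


gamma = (-141 - -141) * sin(38) = 0 * 0.615661 = 0.0 degrees

0.0 degrees


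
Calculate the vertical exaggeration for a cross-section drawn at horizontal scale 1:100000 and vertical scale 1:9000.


VE = horizontal_scale / vertical_scale = 100000 / 9000 ≈ 11.1

11.1x


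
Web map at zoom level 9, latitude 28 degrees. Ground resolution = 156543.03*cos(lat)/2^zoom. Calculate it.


res = 156543.03 * cos(28) / 2^9 = 156543.03 * 0.88294759 / 512 = 269.96 m/pixel

269.96 m/pixel


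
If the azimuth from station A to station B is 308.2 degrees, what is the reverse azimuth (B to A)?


back azimuth = (308.2 + 180) mod 360 = 128.2 degrees

128.2 degrees


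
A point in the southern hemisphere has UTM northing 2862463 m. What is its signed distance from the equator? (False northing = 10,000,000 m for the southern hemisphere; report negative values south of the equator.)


For southern: actual = 2862463 - 10000000 = -7137537 m

-7137537 m


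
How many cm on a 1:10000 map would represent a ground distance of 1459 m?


map_cm = 1459 * 100 / 10000 = 14.59 cm

14.59 cm


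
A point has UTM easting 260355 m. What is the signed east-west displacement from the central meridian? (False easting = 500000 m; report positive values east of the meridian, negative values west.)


displacement = 260355 - 500000 = -239645 m

-239645 m


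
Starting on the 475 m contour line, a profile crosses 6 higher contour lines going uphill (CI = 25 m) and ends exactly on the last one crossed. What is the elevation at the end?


elevation = 475 + 6 * 25 = 625 m

625 m


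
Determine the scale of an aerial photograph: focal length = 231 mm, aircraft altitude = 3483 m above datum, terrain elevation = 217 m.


scale = f / (H - h) = 231 mm / 3266 m = 231 / 3266000 = 1:14139

1:14139


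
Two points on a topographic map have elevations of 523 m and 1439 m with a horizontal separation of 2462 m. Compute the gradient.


gradient = (1439 - 523) / 2462 = 916 / 2462 = 0.3721

0.3721


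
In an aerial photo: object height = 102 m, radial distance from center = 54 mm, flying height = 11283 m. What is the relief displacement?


d = h * r / H = 102 * 54 / 11283 = 0.49 mm

0.49 mm


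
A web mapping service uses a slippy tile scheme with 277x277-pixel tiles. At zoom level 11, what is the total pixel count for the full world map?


tiles per axis = 2^11 = 2048
total tiles = 2048^2 = 4194304
pixels per axis = 2048 * 277 = 567296
total pixels = 567296^2 = 321824751616

321824751616 pixels


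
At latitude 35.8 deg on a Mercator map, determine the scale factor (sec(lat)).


SF = 1 / cos(35.8) = 1 / 0.811064 = 1.233

1.233


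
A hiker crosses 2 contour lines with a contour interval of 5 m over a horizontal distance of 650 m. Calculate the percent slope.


elevation change = 2 * 5 = 10 m
slope = 10 / 650 * 100 = 1.5%

1.5%


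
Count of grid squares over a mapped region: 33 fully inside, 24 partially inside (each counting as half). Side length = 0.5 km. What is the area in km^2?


effective squares = 33 + 24 * 0.5 = 45.0
area = 45.0 * 0.25 = 11.25 km^2

11.25 km^2


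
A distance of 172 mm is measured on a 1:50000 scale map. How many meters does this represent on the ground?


ground = 172 mm * 50000 / 1000 = 8600.0 m

8600.0 m


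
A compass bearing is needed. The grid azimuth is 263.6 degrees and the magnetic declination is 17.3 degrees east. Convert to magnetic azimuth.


magnetic azimuth = grid azimuth - declination (east +ve)
mag_az = 263.6 - 17.3 = 246.3 degrees

246.3 degrees


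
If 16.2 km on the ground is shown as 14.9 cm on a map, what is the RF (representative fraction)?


ground = 16.2 km = 1620000 cm; RF denominator = ground / map = 1620000 / 14.9 ≈ 108725; RF = 1:108725

1:108725


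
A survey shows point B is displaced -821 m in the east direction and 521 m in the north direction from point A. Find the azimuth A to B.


az = atan2(-821, 521) = -57.6 deg
adjusted to 0-360: 302.4 degrees

302.4 degrees


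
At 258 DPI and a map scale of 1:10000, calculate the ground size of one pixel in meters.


pixel_cm = 2.54 / 258 ≈ 0.009845 cm
ground = pixel_cm * 10000 / 100 = 2.54 * 10000 / (258 * 100) = 25400 / 25800 ≈ 0.98 m

0.98 m


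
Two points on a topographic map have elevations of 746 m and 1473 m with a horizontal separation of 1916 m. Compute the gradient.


gradient = (1473 - 746) / 1916 = 727 / 1916 = 0.3794

0.3794


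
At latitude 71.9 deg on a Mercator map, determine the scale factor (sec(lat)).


SF = 1 / cos(71.9) = 1 / 0.310676 = 3.219

3.219


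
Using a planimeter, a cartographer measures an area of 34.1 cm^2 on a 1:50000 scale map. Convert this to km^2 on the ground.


ground_area = 34.1 * (50000/100)^2 = 8525000.0 m^2 = 8.525 km^2

8.525 km^2


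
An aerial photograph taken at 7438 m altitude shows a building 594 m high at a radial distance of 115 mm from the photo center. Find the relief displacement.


d = h * r / H = 594 * 115 / 7438 = 9.18 mm

9.18 mm


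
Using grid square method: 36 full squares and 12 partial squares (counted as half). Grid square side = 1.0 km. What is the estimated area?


effective squares = 36 + 12 * 0.5 = 42.0
area = 42.0 * 1.0 = 42.0 km^2

42.0 km^2


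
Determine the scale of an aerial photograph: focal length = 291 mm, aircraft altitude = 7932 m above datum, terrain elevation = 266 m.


scale = f / (H - h) = 291 mm / 7666 m = 291 / 7666000 = 1:26344

1:26344


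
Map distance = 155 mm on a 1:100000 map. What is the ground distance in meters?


ground = 155 mm * 100000 / 1000 = 15500.0 m

15500.0 m


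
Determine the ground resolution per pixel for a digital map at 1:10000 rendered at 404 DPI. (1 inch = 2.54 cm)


pixel_cm = 2.54 / 404 ≈ 0.006287 cm
ground = pixel_cm * 10000 / 100 = 2.54 * 10000 / (404 * 100) = 25400 / 40400 ≈ 0.63 m

0.63 m


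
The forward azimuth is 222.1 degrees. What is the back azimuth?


back azimuth = (222.1 + 180) mod 360 = 42.1 degrees

42.1 degrees


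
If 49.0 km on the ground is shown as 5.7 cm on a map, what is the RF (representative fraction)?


ground = 49.0 km = 4900000 cm; RF denominator = ground / map = 4900000 / 5.7 ≈ 859649; RF = 1:859649

1:859649


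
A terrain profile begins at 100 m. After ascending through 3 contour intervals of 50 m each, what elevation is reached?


elevation = 100 + 3 * 50 = 250 m

250 m


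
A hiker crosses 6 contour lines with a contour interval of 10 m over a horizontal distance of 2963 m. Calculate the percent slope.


elevation change = 6 * 10 = 60 m
slope = 60 / 2963 * 100 = 2.0%

2.0%


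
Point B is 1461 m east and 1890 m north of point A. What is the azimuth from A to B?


az = atan2(1461, 1890) = 37.7 deg
adjusted to 0-360: 37.7 degrees

37.7 degrees


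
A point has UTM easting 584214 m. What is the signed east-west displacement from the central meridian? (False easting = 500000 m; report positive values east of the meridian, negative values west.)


displacement = 584214 - 500000 = 84214 m

84214 m


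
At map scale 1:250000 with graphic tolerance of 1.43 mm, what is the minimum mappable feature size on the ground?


ground = 1.43 mm * 250000 / 1000 = 357.5 m

357.5 m


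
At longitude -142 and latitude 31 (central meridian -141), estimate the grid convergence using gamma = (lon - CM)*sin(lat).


gamma = (-142 - -141) * sin(31) = -1 * 0.515038 = -0.515 degrees

-0.515 degrees


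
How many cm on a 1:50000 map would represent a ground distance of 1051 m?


map_cm = 1051 * 100 / 50000 = 2.102 cm ≈ 2.1 cm

2.1 cm


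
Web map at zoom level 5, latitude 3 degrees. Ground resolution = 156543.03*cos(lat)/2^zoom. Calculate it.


res = 156543.03 * cos(3) / 2^5 = 156543.03 * 0.99862953 / 32 = 4885.27 m/pixel

4885.27 m/pixel


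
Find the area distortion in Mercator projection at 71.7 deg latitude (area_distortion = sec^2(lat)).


area_distortion = 1/cos^2(71.7) = 10.143

10.143


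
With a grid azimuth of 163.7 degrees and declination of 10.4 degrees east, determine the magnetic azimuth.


magnetic azimuth = grid azimuth - declination (east +ve)
mag_az = 163.7 - 10.4 = 153.3 degrees

153.3 degrees


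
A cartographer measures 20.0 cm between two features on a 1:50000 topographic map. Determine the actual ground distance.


ground = 20.0 cm * 50000 / 100 = 10000.0 m = 10.0 km

10.0 km


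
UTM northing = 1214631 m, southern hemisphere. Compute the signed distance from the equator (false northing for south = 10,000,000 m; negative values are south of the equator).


For southern: actual = 1214631 - 10000000 = -8785369 m

-8785369 m


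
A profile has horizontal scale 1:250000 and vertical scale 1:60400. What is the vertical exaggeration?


VE = horizontal_scale / vertical_scale = 250000 / 60400 ≈ 4.1

4.1x


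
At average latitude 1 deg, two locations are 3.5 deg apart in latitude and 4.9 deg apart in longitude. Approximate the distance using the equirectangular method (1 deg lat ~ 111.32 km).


dlat_km = 3.5 * 111.32 = 389.62
dlon_km = 4.9 * 111.32 * cos(1) ≈ 545.385
dist = sqrt(389.62^2 + 545.385^2) ≈ 670.3 km

670.3 km


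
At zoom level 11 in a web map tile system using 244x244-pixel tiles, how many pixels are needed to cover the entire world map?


tiles per axis = 2^11 = 2048
total tiles = 2048^2 = 4194304
pixels per axis = 2048 * 244 = 499712
total pixels = 499712^2 = 249712082944

249712082944 pixels


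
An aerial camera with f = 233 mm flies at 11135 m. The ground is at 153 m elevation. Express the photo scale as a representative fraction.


scale = f / (H - h) = 233 mm / 10982 m = 233 / 10982000 = 1:47133

1:47133


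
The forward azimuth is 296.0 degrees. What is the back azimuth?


back azimuth = (296.0 + 180) mod 360 = 116.0 degrees

116.0 degrees
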